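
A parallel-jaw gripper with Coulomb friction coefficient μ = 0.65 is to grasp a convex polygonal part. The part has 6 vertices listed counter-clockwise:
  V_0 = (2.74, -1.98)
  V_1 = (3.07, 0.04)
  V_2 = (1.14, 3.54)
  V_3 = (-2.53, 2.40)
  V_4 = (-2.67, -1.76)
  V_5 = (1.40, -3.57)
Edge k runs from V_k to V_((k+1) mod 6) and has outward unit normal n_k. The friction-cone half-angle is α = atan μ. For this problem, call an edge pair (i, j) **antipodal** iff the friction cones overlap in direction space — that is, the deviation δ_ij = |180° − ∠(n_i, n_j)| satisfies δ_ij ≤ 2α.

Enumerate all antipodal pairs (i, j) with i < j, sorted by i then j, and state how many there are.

count = 7; pairs: (0,2), (0,3), (1,3), (1,4), (2,4), (2,5), (3,5)

α = atan 0.65 = 33.02°;  2α = 66.05°
n_0 = (+0.9869, -0.1612)
n_1 = (+0.8757, +0.4829)
n_2 = (-0.2966, +0.9550)
n_3 = (-0.9994, +0.0336)
n_4 = (-0.4063, -0.9137)
n_5 = (+0.7647, -0.6444)
  (0,1): δ = 141.85°  ·
  (0,2): δ = 63.47°  ✓
  (0,3): δ = 7.35°  ✓
  (0,4): δ = 75.30°  ·
  (0,5): δ = 149.16°  ·
  (1,2): δ = 101.62°  ·
  (1,3): δ = 30.80°  ✓
  (1,4): δ = 37.15°  ✓
  (1,5): δ = 111.00°  ·
  (2,3): δ = 109.18°  ·
  (2,4): δ = 41.23°  ✓
  (2,5): δ = 32.62°  ✓
  (3,4): δ = 112.05°  ·
  (3,5): δ = 38.20°  ✓
  (4,5): δ = 106.15°  ·
antipodal pairs: 7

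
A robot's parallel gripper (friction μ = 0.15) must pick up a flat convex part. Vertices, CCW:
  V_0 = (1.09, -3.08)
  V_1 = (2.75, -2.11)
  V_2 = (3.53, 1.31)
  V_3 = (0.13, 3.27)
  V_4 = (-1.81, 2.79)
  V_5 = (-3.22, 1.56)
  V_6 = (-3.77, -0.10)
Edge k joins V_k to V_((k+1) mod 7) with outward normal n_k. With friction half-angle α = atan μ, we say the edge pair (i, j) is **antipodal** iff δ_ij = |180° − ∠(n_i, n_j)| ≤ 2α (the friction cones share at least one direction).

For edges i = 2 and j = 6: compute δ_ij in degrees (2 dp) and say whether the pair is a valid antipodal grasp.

α = atan 0.15 = 8.53°;  2α = 17.06°
edge 2: e_2 = (-3.40, +1.96);  n_2 = (+0.4994, +0.8664)
edge 6: e_6 = (+4.86, -2.98);  n_6 = (-0.5227, -0.8525)
∠(n_2, n_6) = 178.45°
δ = |180° − 178.45°| = 1.55°
1.55° ≤ 2α = 17.06°  →  valid

δ = 1.55°, valid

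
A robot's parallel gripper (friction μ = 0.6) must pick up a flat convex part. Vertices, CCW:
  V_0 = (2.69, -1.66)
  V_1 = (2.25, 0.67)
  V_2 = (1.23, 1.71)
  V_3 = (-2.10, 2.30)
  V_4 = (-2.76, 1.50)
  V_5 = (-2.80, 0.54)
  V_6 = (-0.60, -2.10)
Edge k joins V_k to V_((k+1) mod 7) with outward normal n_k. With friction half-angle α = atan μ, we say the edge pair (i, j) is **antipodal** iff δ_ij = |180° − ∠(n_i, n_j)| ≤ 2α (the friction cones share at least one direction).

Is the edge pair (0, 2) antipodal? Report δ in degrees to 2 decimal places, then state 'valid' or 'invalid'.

α = atan 0.6 = 30.96°;  2α = 61.93°
edge 0: e_0 = (-0.44, +2.33);  n_0 = (+0.9826, +0.1856)
edge 2: e_2 = (-3.33, +0.59);  n_2 = (+0.1745, +0.9847)
∠(n_0, n_2) = 69.26°
δ = |180° − 69.26°| = 110.74°
110.74° > 2α = 61.93°  →  invalid

δ = 110.74°, invalid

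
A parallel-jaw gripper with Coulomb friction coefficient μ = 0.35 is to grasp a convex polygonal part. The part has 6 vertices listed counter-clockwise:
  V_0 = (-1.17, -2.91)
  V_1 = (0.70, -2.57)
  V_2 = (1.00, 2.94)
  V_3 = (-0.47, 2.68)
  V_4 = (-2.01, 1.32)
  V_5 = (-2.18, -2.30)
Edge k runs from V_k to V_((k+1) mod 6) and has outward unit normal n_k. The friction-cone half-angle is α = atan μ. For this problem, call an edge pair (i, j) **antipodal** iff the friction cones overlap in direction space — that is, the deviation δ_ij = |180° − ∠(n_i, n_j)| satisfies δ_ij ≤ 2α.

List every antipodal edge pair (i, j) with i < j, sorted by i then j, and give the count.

count = 3; pairs: (0,2), (0,3), (1,4)

α = atan 0.35 = 19.29°;  2α = 38.58°
n_0 = (+0.1789, -0.9839)
n_1 = (+0.9985, -0.0544)
n_2 = (-0.1742, +0.9847)
n_3 = (-0.6619, +0.7496)
n_4 = (-0.9989, +0.0469)
n_5 = (-0.5170, -0.8560)
  (0,1): δ = 103.42°  ·
  (0,2): δ = 0.27°  ✓
  (0,3): δ = 31.14°  ✓
  (0,4): δ = 77.01°  ·
  (0,5): δ = 138.56°  ·
  (1,2): δ = 76.85°  ·
  (1,3): δ = 45.44°  ·
  (1,4): δ = 0.43°  ✓
  (1,5): δ = 61.99°  ·
  (2,3): δ = 148.58°  ·
  (2,4): δ = 102.72°  ·
  (2,5): δ = 41.16°  ·
  (3,4): δ = 134.14°  ·
  (3,5): δ = 72.58°  ·
  (4,5): δ = 118.44°  ·
antipodal pairs: 3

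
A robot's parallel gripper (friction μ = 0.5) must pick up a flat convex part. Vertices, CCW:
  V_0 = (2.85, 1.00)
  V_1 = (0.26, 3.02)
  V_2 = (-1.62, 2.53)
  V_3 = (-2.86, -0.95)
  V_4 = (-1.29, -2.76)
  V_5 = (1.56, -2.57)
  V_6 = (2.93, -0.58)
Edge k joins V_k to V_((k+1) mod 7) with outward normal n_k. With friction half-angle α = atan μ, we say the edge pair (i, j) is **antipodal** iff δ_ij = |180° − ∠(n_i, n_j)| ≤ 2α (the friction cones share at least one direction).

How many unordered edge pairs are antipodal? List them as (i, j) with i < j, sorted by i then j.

α = atan 0.5 = 26.57°;  2α = 53.13°
n_0 = (+0.6150, +0.7885)
n_1 = (-0.2522, +0.9677)
n_2 = (-0.9420, +0.3357)
n_3 = (-0.7554, -0.6552)
n_4 = (+0.0665, -0.9978)
n_5 = (+0.8237, -0.5671)
n_6 = (+0.9987, +0.0506)
  (0,1): δ = 127.44°  ·
  (0,2): δ = 71.66°  ·
  (0,3): δ = 11.11°  ✓
  (0,4): δ = 41.77°  ✓
  (0,5): δ = 93.41°  ·
  (0,6): δ = 130.85°  ·
  (1,2): δ = 124.22°  ·
  (1,3): δ = 63.67°  ·
  (1,4): δ = 10.79°  ✓
  (1,5): δ = 40.85°  ✓
  (1,6): δ = 78.29°  ·
  (2,3): δ = 119.45°  ·
  (2,4): δ = 66.57°  ·
  (2,5): δ = 14.93°  ✓
  (2,6): δ = 22.51°  ✓
  (3,4): δ = 127.12°  ·
  (3,5): δ = 75.48°  ·
  (3,6): δ = 38.04°  ✓
  (4,5): δ = 128.36°  ·
  (4,6): δ = 90.92°  ·
  (5,6): δ = 142.56°  ·
antipodal pairs: 7

count = 7; pairs: (0,3), (0,4), (1,4), (1,5), (2,5), (2,6), (3,6)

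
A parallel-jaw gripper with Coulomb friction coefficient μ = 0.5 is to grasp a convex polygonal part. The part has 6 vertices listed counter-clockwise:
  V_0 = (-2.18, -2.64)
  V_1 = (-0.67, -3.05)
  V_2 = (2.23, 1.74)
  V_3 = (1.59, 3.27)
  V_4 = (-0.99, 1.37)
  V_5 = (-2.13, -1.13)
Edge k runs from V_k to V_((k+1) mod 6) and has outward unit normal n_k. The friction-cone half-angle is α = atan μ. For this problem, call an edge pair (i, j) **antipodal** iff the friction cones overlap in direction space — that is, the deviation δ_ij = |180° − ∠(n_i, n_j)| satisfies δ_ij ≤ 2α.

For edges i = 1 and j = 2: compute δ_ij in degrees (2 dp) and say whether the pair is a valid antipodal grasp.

α = atan 0.5 = 26.57°;  2α = 53.13°
edge 1: e_1 = (+2.90, +4.79);  n_1 = (+0.8554, -0.5179)
edge 2: e_2 = (-0.64, +1.53);  n_2 = (+0.9225, +0.3859)
∠(n_1, n_2) = 53.89°
δ = |180° − 53.89°| = 126.11°
126.11° > 2α = 53.13°  →  invalid

δ = 126.11°, invalid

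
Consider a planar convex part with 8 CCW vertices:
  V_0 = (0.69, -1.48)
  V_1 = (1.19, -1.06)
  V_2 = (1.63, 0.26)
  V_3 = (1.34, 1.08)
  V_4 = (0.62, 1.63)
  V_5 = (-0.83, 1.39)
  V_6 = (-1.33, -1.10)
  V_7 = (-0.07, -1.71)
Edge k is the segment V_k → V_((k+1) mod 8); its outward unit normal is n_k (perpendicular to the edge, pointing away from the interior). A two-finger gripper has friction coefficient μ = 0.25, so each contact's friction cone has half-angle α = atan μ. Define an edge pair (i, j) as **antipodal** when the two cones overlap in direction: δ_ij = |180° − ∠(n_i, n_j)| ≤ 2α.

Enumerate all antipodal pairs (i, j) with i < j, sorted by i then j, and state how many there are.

α = atan 0.25 = 14.04°;  2α = 28.07°
n_0 = (+0.6432, -0.7657)
n_1 = (+0.9487, -0.3162)
n_2 = (+0.9428, +0.3334)
n_3 = (+0.6070, +0.7947)
n_4 = (-0.1633, +0.9866)
n_5 = (-0.9804, +0.1969)
n_6 = (-0.4357, -0.9001)
n_7 = (+0.2897, -0.9571)
  (0,1): δ = 148.47°  ·
  (0,2): δ = 110.55°  ·
  (0,3): δ = 77.41°  ·
  (0,4): δ = 30.63°  ·
  (0,5): δ = 38.62°  ·
  (0,6): δ = 114.14°  ·
  (0,7): δ = 156.81°  ·
  (1,2): δ = 142.09°  ·
  (1,3): δ = 108.94°  ·
  (1,4): δ = 62.17°  ·
  (1,5): δ = 7.08°  ✓
  (1,6): δ = 82.60°  ·
  (1,7): δ = 125.27°  ·
  (2,3): δ = 146.85°  ·
  (2,4): δ = 100.08°  ·
  (2,5): δ = 30.83°  ·
  (2,6): δ = 44.69°  ·
  (2,7): δ = 87.36°  ·
  (3,4): δ = 133.23°  ·
  (3,5): δ = 63.98°  ·
  (3,6): δ = 11.54°  ✓
  (3,7): δ = 54.21°  ·
  (4,5): δ = 110.75°  ·
  (4,6): δ = 35.23°  ·
  (4,7): δ = 7.44°  ✓
  (5,6): δ = 104.48°  ·
  (5,7): δ = 61.81°  ·
  (6,7): δ = 137.33°  ·
antipodal pairs: 3

count = 3; pairs: (1,5), (3,6), (4,7)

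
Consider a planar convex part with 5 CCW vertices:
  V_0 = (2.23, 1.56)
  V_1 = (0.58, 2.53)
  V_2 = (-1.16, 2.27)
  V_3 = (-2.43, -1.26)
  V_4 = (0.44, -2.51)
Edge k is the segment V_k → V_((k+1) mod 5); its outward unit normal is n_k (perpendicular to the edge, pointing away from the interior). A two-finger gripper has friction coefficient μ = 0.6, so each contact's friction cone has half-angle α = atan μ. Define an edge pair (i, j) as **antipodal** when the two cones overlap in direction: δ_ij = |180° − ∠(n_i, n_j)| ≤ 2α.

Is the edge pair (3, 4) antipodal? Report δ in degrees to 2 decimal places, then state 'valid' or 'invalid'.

α = atan 0.6 = 30.96°;  2α = 61.93°
edge 3: e_3 = (+2.87, -1.25);  n_3 = (-0.3993, -0.9168)
edge 4: e_4 = (+1.79, +4.07);  n_4 = (+0.9154, -0.4026)
∠(n_3, n_4) = 89.79°
δ = |180° − 89.79°| = 90.21°
90.21° > 2α = 61.93°  →  invalid

δ = 90.21°, invalid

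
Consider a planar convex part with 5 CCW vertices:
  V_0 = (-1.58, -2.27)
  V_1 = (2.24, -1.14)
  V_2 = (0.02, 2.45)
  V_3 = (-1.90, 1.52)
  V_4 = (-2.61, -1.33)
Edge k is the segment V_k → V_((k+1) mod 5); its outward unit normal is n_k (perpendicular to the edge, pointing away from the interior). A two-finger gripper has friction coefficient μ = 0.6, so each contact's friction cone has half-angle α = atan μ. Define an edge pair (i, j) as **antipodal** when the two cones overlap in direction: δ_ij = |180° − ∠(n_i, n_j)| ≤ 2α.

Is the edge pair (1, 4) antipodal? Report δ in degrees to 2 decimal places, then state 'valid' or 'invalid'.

α = atan 0.6 = 30.96°;  2α = 61.93°
edge 1: e_1 = (-2.22, +3.59);  n_1 = (+0.8505, +0.5259)
edge 4: e_4 = (+1.03, -0.94);  n_4 = (-0.6741, -0.7386)
∠(n_1, n_4) = 164.12°
δ = |180° − 164.12°| = 15.88°
15.88° ≤ 2α = 61.93°  →  valid

δ = 15.88°, valid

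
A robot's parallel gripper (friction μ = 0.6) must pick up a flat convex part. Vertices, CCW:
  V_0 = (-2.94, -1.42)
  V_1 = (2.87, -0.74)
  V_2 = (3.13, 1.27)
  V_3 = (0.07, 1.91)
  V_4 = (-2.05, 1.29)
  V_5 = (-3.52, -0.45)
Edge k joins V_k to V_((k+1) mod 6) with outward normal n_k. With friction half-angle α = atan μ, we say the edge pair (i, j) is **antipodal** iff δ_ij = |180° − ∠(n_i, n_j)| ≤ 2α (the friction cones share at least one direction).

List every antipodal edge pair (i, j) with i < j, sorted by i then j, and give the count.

α = atan 0.6 = 30.96°;  2α = 61.93°
n_0 = (+0.1162, -0.9932)
n_1 = (+0.9917, -0.1283)
n_2 = (+0.2047, +0.9788)
n_3 = (-0.2807, +0.9598)
n_4 = (-0.7639, +0.6454)
n_5 = (-0.8583, -0.5132)
  (0,1): δ = 104.05°  ·
  (0,2): δ = 18.49°  ✓
  (0,3): δ = 9.63°  ✓
  (0,4): δ = 43.13°  ✓
  (0,5): δ = 114.20°  ·
  (1,2): δ = 94.44°  ·
  (1,3): δ = 66.33°  ·
  (1,4): δ = 32.82°  ✓
  (1,5): δ = 38.25°  ✓
  (2,3): δ = 151.89°  ·
  (2,4): δ = 118.38°  ·
  (2,5): δ = 47.31°  ✓
  (3,4): δ = 146.49°  ·
  (3,5): δ = 75.42°  ·
  (4,5): δ = 108.93°  ·
antipodal pairs: 6

count = 6; pairs: (0,2), (0,3), (0,4), (1,4), (1,5), (2,5)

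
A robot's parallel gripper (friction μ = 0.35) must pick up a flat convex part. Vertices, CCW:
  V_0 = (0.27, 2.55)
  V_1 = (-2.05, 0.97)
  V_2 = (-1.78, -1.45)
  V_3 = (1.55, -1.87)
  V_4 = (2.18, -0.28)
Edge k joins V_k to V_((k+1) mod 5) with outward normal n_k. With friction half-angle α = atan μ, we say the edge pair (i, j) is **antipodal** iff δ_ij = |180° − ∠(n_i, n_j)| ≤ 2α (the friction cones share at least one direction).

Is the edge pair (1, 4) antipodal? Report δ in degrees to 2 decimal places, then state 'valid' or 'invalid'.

α = atan 0.35 = 19.29°;  2α = 38.58°
edge 1: e_1 = (+0.27, -2.42);  n_1 = (-0.9938, -0.1109)
edge 4: e_4 = (-1.91, +2.83);  n_4 = (+0.8289, +0.5594)
∠(n_1, n_4) = 152.35°
δ = |180° − 152.35°| = 27.65°
27.65° ≤ 2α = 38.58°  →  valid

δ = 27.65°, valid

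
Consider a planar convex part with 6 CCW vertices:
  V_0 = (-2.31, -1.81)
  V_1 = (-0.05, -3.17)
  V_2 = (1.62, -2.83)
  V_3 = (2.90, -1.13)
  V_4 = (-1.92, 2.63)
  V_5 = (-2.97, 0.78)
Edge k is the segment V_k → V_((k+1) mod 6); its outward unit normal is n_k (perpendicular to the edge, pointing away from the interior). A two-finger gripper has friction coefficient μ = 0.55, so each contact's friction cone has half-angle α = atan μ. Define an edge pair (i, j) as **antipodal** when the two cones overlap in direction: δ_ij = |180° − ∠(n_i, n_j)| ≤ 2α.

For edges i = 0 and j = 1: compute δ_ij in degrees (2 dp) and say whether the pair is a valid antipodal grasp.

α = atan 0.55 = 28.81°;  2α = 57.62°
edge 0: e_0 = (+2.26, -1.36);  n_0 = (-0.5156, -0.8568)
edge 1: e_1 = (+1.67, +0.34);  n_1 = (+0.1995, -0.9799)
∠(n_0, n_1) = 42.55°
δ = |180° − 42.55°| = 137.45°
137.45° > 2α = 57.62°  →  invalid

δ = 137.45°, invalid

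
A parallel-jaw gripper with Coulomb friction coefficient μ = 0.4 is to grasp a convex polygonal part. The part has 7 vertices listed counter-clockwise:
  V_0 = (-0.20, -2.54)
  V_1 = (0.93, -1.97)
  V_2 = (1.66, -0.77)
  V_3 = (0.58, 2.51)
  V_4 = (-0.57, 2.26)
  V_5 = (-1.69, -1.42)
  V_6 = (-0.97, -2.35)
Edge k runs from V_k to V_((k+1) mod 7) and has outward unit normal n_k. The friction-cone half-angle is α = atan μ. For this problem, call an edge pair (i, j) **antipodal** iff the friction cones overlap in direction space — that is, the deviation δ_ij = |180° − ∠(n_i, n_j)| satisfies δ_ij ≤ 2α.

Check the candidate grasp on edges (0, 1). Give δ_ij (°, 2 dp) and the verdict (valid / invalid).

δ = 148.08°, invalid

α = atan 0.4 = 21.80°;  2α = 43.60°
edge 0: e_0 = (+1.13, +0.57);  n_0 = (+0.4504, -0.8928)
edge 1: e_1 = (+0.73, +1.20);  n_1 = (+0.8543, -0.5197)
∠(n_0, n_1) = 31.92°
δ = |180° − 31.92°| = 148.08°
148.08° > 2α = 43.60°  →  invalid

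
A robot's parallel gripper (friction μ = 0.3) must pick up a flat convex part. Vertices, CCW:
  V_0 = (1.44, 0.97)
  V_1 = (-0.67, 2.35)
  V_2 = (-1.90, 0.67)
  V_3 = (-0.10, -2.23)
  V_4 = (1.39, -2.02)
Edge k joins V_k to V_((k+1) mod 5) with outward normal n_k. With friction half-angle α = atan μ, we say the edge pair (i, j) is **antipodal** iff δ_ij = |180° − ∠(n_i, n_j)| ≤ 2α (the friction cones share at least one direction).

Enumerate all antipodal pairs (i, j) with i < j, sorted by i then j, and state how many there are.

α = atan 0.3 = 16.70°;  2α = 33.40°
n_0 = (+0.5474, +0.8369)
n_1 = (-0.8069, +0.5907)
n_2 = (-0.8496, -0.5274)
n_3 = (+0.1396, -0.9902)
n_4 = (+0.9999, -0.0167)
  (0,1): δ = 93.02°  ·
  (0,2): δ = 24.99°  ✓
  (0,3): δ = 41.21°  ·
  (0,4): δ = 122.23°  ·
  (1,2): δ = 111.96°  ·
  (1,3): δ = 45.77°  ·
  (1,4): δ = 35.25°  ·
  (2,3): δ = 113.81°  ·
  (2,4): δ = 32.79°  ✓
  (3,4): δ = 98.98°  ·
antipodal pairs: 2

count = 2; pairs: (0,2), (2,4)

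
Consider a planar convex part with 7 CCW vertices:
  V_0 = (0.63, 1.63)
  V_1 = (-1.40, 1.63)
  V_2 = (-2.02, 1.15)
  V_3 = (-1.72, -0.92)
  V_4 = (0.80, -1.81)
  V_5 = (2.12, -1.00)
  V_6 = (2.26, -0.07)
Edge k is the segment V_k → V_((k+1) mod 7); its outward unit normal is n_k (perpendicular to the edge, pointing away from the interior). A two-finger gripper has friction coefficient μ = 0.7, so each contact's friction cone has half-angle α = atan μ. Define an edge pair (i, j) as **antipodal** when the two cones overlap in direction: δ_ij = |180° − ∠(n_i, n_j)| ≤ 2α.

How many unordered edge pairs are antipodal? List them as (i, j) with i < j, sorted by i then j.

count = 9; pairs: (0,3), (0,4), (1,3), (1,4), (1,5), (2,4), (2,5), (2,6), (3,6)

α = atan 0.7 = 34.99°;  2α = 69.98°
n_0 = (+0.0000, +1.0000)
n_1 = (-0.6122, +0.7907)
n_2 = (-0.9897, -0.1434)
n_3 = (-0.3330, -0.9429)
n_4 = (+0.5230, -0.8523)
n_5 = (+0.9889, -0.1489)
n_6 = (+0.7218, +0.6921)
  (0,1): δ = 142.25°  ·
  (0,2): δ = 81.75°  ·
  (0,3): δ = 19.45°  ✓
  (0,4): δ = 31.53°  ✓
  (0,5): δ = 81.44°  ·
  (0,6): δ = 133.80°  ·
  (1,2): δ = 119.50°  ·
  (1,3): δ = 57.20°  ✓
  (1,4): δ = 6.21°  ✓
  (1,5): δ = 43.69°  ✓
  (1,6): δ = 96.05°  ·
  (2,3): δ = 117.70°  ·
  (2,4): δ = 66.71°  ✓
  (2,5): δ = 16.81°  ✓
  (2,6): δ = 35.55°  ✓
  (3,4): δ = 129.01°  ·
  (3,5): δ = 79.11°  ·
  (3,6): δ = 26.75°  ✓
  (4,5): δ = 130.10°  ·
  (4,6): δ = 77.74°  ·
  (5,6): δ = 127.64°  ·
antipodal pairs: 9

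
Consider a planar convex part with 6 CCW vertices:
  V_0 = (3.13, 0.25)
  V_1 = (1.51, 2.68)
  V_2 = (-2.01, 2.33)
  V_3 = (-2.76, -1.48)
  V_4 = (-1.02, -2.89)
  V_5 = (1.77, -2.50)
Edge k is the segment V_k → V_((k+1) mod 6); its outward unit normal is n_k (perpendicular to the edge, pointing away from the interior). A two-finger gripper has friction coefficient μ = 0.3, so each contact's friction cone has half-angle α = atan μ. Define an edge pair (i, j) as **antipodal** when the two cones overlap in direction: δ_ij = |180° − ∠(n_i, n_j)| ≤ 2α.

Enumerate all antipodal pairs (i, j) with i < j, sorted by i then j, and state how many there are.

α = atan 0.3 = 16.70°;  2α = 33.40°
n_0 = (+0.8321, +0.5547)
n_1 = (-0.0989, +0.9951)
n_2 = (-0.9812, +0.1931)
n_3 = (-0.6296, -0.7769)
n_4 = (+0.1384, -0.9904)
n_5 = (+0.8964, -0.4433)
  (0,1): δ = 118.01°  ·
  (0,2): δ = 44.83°  ·
  (0,3): δ = 17.29°  ✓
  (0,4): δ = 64.27°  ·
  (0,5): δ = 120.00°  ·
  (1,2): δ = 106.81°  ·
  (1,3): δ = 44.70°  ·
  (1,4): δ = 2.28°  ✓
  (1,5): δ = 58.01°  ·
  (2,3): δ = 117.88°  ·
  (2,4): δ = 70.91°  ·
  (2,5): δ = 15.18°  ✓
  (3,4): δ = 133.02°  ·
  (3,5): δ = 77.30°  ·
  (4,5): δ = 124.27°  ·
antipodal pairs: 3

count = 3; pairs: (0,3), (1,4), (2,5)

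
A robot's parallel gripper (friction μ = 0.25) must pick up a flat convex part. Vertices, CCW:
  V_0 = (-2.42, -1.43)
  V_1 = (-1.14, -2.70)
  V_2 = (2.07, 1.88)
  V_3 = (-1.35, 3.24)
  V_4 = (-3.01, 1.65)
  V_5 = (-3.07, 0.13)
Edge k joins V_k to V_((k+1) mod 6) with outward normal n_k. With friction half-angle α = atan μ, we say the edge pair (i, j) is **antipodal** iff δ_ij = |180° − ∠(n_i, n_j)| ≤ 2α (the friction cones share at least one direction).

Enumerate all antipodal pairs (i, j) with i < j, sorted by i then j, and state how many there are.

α = atan 0.25 = 14.04°;  2α = 28.07°
n_0 = (-0.7043, -0.7099)
n_1 = (+0.8189, -0.5739)
n_2 = (+0.3695, +0.9292)
n_3 = (-0.6917, +0.7222)
n_4 = (-0.9992, +0.0394)
n_5 = (-0.9231, -0.3846)
  (0,1): δ = 80.25°  ·
  (0,2): δ = 23.09°  ✓
  (0,3): δ = 88.54°  ·
  (0,4): δ = 132.51°  ·
  (0,5): δ = 157.40°  ·
  (1,2): δ = 76.66°  ·
  (1,3): δ = 11.21°  ✓
  (1,4): δ = 32.77°  ·
  (1,5): δ = 57.65°  ·
  (2,3): δ = 114.55°  ·
  (2,4): δ = 70.57°  ·
  (2,5): δ = 45.69°  ·
  (3,4): δ = 136.03°  ·
  (3,5): δ = 111.15°  ·
  (4,5): δ = 155.12°  ·
antipodal pairs: 2

count = 2; pairs: (0,2), (1,3)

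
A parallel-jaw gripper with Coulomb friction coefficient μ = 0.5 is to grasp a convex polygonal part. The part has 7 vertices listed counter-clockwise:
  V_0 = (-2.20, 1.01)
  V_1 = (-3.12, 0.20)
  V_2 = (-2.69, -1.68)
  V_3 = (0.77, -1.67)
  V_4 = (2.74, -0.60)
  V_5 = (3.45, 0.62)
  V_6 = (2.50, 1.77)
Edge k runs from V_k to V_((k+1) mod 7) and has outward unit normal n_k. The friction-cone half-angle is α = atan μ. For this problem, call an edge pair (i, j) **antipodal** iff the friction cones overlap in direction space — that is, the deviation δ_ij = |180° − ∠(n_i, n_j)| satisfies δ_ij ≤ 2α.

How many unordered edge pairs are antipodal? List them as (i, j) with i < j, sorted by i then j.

α = atan 0.5 = 26.57°;  2α = 53.13°
n_0 = (-0.6608, +0.7506)
n_1 = (-0.9748, -0.2230)
n_2 = (+0.0029, -1.0000)
n_3 = (+0.4773, -0.8787)
n_4 = (+0.8643, -0.5030)
n_5 = (+0.7710, +0.6369)
n_6 = (-0.1596, +0.9872)
  (0,1): δ = 118.48°  ·
  (0,2): δ = 41.20°  ✓
  (0,3): δ = 12.85°  ✓
  (0,4): δ = 18.44°  ✓
  (0,5): δ = 88.20°  ·
  (0,6): δ = 147.82°  ·
  (1,2): δ = 102.72°  ·
  (1,3): δ = 74.37°  ·
  (1,4): δ = 43.08°  ✓
  (1,5): δ = 26.68°  ✓
  (1,6): δ = 86.30°  ·
  (2,3): δ = 151.66°  ·
  (2,4): δ = 120.36°  ·
  (2,5): δ = 50.61°  ✓
  (2,6): δ = 9.02°  ✓
  (3,4): δ = 148.71°  ·
  (3,5): δ = 78.95°  ·
  (3,6): δ = 19.32°  ✓
  (4,5): δ = 110.24°  ·
  (4,6): δ = 50.62°  ✓
  (5,6): δ = 120.37°  ·
antipodal pairs: 9

count = 9; pairs: (0,2), (0,3), (0,4), (1,4), (1,5), (2,5), (2,6), (3,6), (4,6)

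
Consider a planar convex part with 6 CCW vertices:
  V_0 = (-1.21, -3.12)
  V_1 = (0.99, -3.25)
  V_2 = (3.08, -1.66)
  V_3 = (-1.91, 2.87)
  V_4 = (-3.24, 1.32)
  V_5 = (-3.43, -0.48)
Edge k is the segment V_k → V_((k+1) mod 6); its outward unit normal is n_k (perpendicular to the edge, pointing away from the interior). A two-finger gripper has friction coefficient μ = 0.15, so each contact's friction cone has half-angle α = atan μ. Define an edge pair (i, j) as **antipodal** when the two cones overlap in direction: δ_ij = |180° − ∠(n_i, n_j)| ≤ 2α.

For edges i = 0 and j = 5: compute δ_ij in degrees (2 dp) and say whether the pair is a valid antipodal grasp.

α = atan 0.15 = 8.53°;  2α = 17.06°
edge 0: e_0 = (+2.20, -0.13);  n_0 = (-0.0590, -0.9983)
edge 5: e_5 = (+2.22, -2.64);  n_5 = (-0.7654, -0.6436)
∠(n_0, n_5) = 46.56°
δ = |180° − 46.56°| = 133.44°
133.44° > 2α = 17.06°  →  invalid

δ = 133.44°, invalid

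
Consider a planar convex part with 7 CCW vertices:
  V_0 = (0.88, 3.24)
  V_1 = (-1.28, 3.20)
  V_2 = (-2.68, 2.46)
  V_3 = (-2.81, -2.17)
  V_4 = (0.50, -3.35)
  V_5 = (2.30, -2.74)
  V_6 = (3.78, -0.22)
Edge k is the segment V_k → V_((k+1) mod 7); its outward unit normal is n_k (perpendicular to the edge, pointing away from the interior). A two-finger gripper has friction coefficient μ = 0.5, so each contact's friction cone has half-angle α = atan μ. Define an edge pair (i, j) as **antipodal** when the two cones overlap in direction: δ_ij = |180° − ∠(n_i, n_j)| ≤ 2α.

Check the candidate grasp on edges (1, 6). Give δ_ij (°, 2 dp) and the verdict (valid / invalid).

α = atan 0.5 = 26.57°;  2α = 53.13°
edge 1: e_1 = (-1.40, -0.74);  n_1 = (-0.4673, +0.8841)
edge 6: e_6 = (-2.90, +3.46);  n_6 = (+0.7664, +0.6424)
∠(n_1, n_6) = 77.89°
δ = |180° − 77.89°| = 102.11°
102.11° > 2α = 53.13°  →  invalid

δ = 102.11°, invalid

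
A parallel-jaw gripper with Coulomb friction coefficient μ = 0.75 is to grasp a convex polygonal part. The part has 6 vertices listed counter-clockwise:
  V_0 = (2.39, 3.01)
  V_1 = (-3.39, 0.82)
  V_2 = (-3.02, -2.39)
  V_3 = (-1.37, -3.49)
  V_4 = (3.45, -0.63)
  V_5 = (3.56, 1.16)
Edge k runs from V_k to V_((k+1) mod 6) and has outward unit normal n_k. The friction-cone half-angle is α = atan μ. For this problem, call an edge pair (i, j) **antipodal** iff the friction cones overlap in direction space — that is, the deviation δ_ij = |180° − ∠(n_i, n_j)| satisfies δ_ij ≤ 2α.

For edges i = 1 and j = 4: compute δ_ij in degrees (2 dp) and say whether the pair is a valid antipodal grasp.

α = atan 0.75 = 36.87°;  2α = 73.74°
edge 1: e_1 = (+0.37, -3.21);  n_1 = (-0.9934, -0.1145)
edge 4: e_4 = (+0.11, +1.79);  n_4 = (+0.9981, -0.0613)
∠(n_1, n_4) = 169.91°
δ = |180° − 169.91°| = 10.09°
10.09° ≤ 2α = 73.74°  →  valid

δ = 10.09°, valid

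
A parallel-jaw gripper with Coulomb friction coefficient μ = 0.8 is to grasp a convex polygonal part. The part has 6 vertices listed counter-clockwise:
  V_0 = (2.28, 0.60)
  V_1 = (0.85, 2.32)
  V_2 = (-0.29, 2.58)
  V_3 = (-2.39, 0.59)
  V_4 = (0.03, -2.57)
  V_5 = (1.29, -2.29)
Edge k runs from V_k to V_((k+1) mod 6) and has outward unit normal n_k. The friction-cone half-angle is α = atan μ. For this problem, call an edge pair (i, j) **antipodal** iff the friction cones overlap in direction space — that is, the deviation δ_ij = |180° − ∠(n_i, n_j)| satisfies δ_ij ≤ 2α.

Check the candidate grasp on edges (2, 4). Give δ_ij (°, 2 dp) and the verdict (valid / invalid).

δ = 30.93°, valid

α = atan 0.8 = 38.66°;  2α = 77.32°
edge 2: e_2 = (-2.10, -1.99);  n_2 = (-0.6878, +0.7259)
edge 4: e_4 = (+1.26, +0.28);  n_4 = (+0.2169, -0.9762)
∠(n_2, n_4) = 149.07°
δ = |180° − 149.07°| = 30.93°
30.93° ≤ 2α = 77.32°  →  valid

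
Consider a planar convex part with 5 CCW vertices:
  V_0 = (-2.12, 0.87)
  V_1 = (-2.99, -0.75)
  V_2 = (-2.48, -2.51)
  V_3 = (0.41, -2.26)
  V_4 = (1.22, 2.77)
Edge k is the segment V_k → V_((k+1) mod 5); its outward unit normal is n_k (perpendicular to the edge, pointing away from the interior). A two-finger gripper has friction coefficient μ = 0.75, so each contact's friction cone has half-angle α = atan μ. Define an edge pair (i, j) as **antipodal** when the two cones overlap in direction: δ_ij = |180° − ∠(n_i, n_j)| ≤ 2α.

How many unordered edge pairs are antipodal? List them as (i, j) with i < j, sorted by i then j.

count = 5; pairs: (0,2), (0,3), (1,3), (2,4), (3,4)

α = atan 0.75 = 36.87°;  2α = 73.74°
n_0 = (-0.8810, +0.4731)
n_1 = (-0.9605, -0.2783)
n_2 = (+0.0862, -0.9963)
n_3 = (+0.9873, -0.1590)
n_4 = (-0.4945, +0.8692)
  (0,1): δ = 135.60°  ·
  (0,2): δ = 56.82°  ✓
  (0,3): δ = 19.09°  ✓
  (0,4): δ = 147.87°  ·
  (1,2): δ = 101.22°  ·
  (1,3): δ = 25.31°  ✓
  (1,4): δ = 103.47°  ·
  (2,3): δ = 104.09°  ·
  (2,4): δ = 24.69°  ✓
  (3,4): δ = 51.22°  ✓
antipodal pairs: 5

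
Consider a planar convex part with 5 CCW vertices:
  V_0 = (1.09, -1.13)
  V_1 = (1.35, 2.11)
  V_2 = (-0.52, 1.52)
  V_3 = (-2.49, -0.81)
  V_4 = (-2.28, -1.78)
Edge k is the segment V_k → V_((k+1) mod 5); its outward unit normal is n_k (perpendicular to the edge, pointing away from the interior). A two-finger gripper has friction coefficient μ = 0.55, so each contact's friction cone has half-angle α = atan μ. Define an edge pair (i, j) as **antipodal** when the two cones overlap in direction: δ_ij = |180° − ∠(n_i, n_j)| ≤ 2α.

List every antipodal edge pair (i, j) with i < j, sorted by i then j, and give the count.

α = atan 0.55 = 28.81°;  2α = 57.62°
n_0 = (+0.9968, -0.0800)
n_1 = (-0.3009, +0.9537)
n_2 = (-0.7636, +0.6456)
n_3 = (-0.9774, -0.2116)
n_4 = (+0.1894, -0.9819)
  (0,1): δ = 67.90°  ·
  (0,2): δ = 35.63°  ✓
  (0,3): δ = 16.80°  ✓
  (0,4): δ = 105.51°  ·
  (1,2): δ = 147.73°  ·
  (1,3): δ = 95.30°  ·
  (1,4): δ = 6.59°  ✓
  (2,3): δ = 127.57°  ·
  (2,4): δ = 38.87°  ✓
  (3,4): δ = 91.30°  ·
antipodal pairs: 4

count = 4; pairs: (0,2), (0,3), (1,4), (2,4)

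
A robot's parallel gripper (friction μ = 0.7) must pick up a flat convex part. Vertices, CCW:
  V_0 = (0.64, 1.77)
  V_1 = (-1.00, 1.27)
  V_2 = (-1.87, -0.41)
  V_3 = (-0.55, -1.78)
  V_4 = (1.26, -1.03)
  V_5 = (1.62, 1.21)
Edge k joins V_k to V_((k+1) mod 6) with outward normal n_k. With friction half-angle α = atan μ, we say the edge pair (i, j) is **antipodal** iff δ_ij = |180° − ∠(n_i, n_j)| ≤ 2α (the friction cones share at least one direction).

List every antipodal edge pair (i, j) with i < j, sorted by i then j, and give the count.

α = atan 0.7 = 34.99°;  2α = 69.98°
n_0 = (-0.2916, +0.9565)
n_1 = (-0.8880, +0.4599)
n_2 = (-0.7201, -0.6938)
n_3 = (+0.3828, -0.9238)
n_4 = (+0.9873, -0.1587)
n_5 = (+0.4961, +0.8682)
  (0,1): δ = 134.33°  ·
  (0,2): δ = 63.02°  ✓
  (0,3): δ = 5.55°  ✓
  (0,4): δ = 63.91°  ✓
  (0,5): δ = 133.30°  ·
  (1,2): δ = 108.69°  ·
  (1,3): δ = 40.11°  ✓
  (1,4): δ = 18.25°  ✓
  (1,5): δ = 87.63°  ·
  (2,3): δ = 111.43°  ·
  (2,4): δ = 53.07°  ✓
  (2,5): δ = 16.32°  ✓
  (3,4): δ = 121.64°  ·
  (3,5): δ = 52.25°  ✓
  (4,5): δ = 110.61°  ·
antipodal pairs: 8

count = 8; pairs: (0,2), (0,3), (0,4), (1,3), (1,4), (2,4), (2,5), (3,5)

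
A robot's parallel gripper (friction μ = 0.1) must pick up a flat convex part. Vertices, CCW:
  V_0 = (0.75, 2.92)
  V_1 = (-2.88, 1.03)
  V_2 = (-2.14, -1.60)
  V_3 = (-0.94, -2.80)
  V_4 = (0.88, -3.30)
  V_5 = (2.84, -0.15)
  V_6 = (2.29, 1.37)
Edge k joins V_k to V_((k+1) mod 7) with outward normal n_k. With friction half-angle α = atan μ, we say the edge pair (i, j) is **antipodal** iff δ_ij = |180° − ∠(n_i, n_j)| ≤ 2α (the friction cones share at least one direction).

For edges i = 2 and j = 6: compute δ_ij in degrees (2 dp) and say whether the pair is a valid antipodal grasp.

α = atan 0.1 = 5.71°;  2α = 11.42°
edge 2: e_2 = (+1.20, -1.20);  n_2 = (-0.7071, -0.7071)
edge 6: e_6 = (-1.54, +1.55);  n_6 = (+0.7094, +0.7048)
∠(n_2, n_6) = 179.81°
δ = |180° − 179.81°| = 0.19°
0.19° ≤ 2α = 11.42°  →  valid

δ = 0.19°, valid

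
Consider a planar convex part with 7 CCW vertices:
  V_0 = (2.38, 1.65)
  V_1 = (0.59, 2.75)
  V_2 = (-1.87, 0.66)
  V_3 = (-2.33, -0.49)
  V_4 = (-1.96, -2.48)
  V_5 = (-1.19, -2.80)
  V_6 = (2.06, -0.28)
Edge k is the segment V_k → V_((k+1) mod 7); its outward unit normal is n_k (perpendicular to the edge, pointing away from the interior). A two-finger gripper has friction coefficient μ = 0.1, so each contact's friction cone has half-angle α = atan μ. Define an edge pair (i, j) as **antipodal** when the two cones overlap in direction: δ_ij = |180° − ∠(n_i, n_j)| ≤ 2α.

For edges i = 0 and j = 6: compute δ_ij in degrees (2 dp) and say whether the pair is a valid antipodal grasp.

δ = 112.16°, invalid

α = atan 0.1 = 5.71°;  2α = 11.42°
edge 0: e_0 = (-1.79, +1.10);  n_0 = (+0.5236, +0.8520)
edge 6: e_6 = (+0.32, +1.93);  n_6 = (+0.9865, -0.1636)
∠(n_0, n_6) = 67.84°
δ = |180° − 67.84°| = 112.16°
112.16° > 2α = 11.42°  →  invalid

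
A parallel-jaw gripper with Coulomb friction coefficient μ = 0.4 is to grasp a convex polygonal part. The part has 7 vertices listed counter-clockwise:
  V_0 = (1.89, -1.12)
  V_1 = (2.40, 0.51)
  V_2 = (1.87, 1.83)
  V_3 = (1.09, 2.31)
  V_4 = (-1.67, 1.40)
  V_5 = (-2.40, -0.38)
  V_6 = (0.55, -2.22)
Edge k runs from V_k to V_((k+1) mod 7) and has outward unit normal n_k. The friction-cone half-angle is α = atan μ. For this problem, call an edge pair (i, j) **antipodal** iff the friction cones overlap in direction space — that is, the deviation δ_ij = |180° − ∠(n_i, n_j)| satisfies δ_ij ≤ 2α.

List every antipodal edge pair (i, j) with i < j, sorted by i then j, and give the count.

count = 5; pairs: (0,4), (1,5), (2,5), (3,6), (4,6)

α = atan 0.4 = 21.80°;  2α = 43.60°
n_0 = (+0.9544, -0.2986)
n_1 = (+0.9280, +0.3726)
n_2 = (+0.5241, +0.8517)
n_3 = (-0.3131, +0.9497)
n_4 = (-0.9252, +0.3794)
n_5 = (-0.5292, -0.8485)
n_6 = (+0.6345, -0.7729)
  (0,1): δ = 140.75°  ·
  (0,2): δ = 104.23°  ·
  (0,3): δ = 54.38°  ·
  (0,4): δ = 4.93°  ✓
  (0,5): δ = 75.42°  ·
  (0,6): δ = 146.76°  ·
  (1,2): δ = 143.48°  ·
  (1,3): δ = 93.63°  ·
  (1,4): δ = 44.18°  ·
  (1,5): δ = 36.17°  ✓
  (1,6): δ = 107.51°  ·
  (2,3): δ = 130.14°  ·
  (2,4): δ = 80.69°  ·
  (2,5): δ = 0.35°  ✓
  (2,6): δ = 70.99°  ·
  (3,4): δ = 130.55°  ·
  (3,5): δ = 50.20°  ·
  (3,6): δ = 21.13°  ✓
  (4,5): δ = 99.65°  ·
  (4,6): δ = 28.32°  ✓
  (5,6): δ = 108.66°  ·
antipodal pairs: 5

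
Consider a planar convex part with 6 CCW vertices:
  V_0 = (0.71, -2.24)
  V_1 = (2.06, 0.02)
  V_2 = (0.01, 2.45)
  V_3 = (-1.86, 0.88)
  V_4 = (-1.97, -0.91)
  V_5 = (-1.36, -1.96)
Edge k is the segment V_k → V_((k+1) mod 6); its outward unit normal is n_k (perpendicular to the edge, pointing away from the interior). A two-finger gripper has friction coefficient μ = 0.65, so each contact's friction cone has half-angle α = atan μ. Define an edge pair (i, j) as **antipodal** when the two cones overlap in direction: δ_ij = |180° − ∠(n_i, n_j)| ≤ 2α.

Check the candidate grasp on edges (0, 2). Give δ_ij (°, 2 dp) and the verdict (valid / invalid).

δ = 19.13°, valid

α = atan 0.65 = 33.02°;  2α = 66.05°
edge 0: e_0 = (+1.35, +2.26);  n_0 = (+0.8585, -0.5128)
edge 2: e_2 = (-1.87, -1.57);  n_2 = (-0.6430, +0.7659)
∠(n_0, n_2) = 160.87°
δ = |180° − 160.87°| = 19.13°
19.13° ≤ 2α = 66.05°  →  valid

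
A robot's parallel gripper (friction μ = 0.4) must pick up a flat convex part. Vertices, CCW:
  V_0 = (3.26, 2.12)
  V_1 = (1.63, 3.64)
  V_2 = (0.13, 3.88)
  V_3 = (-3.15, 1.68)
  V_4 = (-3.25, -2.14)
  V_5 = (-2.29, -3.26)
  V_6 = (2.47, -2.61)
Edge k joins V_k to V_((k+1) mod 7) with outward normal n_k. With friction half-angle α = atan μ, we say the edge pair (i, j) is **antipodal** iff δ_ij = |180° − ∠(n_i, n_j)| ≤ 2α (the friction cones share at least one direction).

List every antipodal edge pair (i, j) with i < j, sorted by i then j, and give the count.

α = atan 0.4 = 21.80°;  2α = 43.60°
n_0 = (+0.6820, +0.7314)
n_1 = (+0.1580, +0.9874)
n_2 = (-0.5570, +0.8305)
n_3 = (-0.9997, +0.0262)
n_4 = (-0.7593, -0.6508)
n_5 = (+0.1353, -0.9908)
n_6 = (+0.9863, -0.1647)
  (0,1): δ = 146.09°  ·
  (0,2): δ = 103.15°  ·
  (0,3): δ = 48.50°  ·
  (0,4): δ = 6.40°  ✓
  (0,5): δ = 50.78°  ·
  (0,6): δ = 123.52°  ·
  (1,2): δ = 137.06°  ·
  (1,3): δ = 82.41°  ·
  (1,4): δ = 40.31°  ✓
  (1,5): δ = 16.87°  ✓
  (1,6): δ = 89.61°  ·
  (2,3): δ = 125.35°  ·
  (2,4): δ = 83.25°  ·
  (2,5): δ = 26.08°  ✓
  (2,6): δ = 46.67°  ·
  (3,4): δ = 137.90°  ·
  (3,5): δ = 80.72°  ·
  (3,6): δ = 7.98°  ✓
  (4,5): δ = 122.83°  ·
  (4,6): δ = 50.08°  ·
  (5,6): δ = 107.26°  ·
antipodal pairs: 5

count = 5; pairs: (0,4), (1,4), (1,5), (2,5), (3,6)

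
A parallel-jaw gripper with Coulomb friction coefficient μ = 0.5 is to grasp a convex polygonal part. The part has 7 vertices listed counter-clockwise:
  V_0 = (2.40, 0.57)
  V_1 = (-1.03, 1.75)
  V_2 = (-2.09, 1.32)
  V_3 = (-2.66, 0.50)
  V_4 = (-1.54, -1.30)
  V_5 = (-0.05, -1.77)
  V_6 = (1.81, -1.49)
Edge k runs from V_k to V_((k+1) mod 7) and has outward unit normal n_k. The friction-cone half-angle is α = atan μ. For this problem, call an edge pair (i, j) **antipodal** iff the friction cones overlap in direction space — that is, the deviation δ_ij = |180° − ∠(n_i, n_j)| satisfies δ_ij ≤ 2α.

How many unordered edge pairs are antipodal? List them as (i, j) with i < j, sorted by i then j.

count = 9; pairs: (0,3), (0,4), (0,5), (1,4), (1,5), (1,6), (2,5), (2,6), (3,6)

α = atan 0.5 = 26.57°;  2α = 53.13°
n_0 = (+0.3253, +0.9456)
n_1 = (-0.3759, +0.9267)
n_2 = (-0.8211, +0.5708)
n_3 = (-0.8491, -0.5283)
n_4 = (-0.3008, -0.9537)
n_5 = (+0.1489, -0.9889)
n_6 = (+0.9613, -0.2753)
  (0,1): δ = 138.94°  ·
  (0,2): δ = 105.82°  ·
  (0,3): δ = 39.12°  ✓
  (0,4): δ = 1.48°  ✓
  (0,5): δ = 27.55°  ✓
  (0,6): δ = 93.00°  ·
  (1,2): δ = 146.88°  ·
  (1,3): δ = 80.19°  ·
  (1,4): δ = 39.59°  ✓
  (1,5): δ = 13.52°  ✓
  (1,6): δ = 51.94°  ✓
  (2,3): δ = 113.31°  ·
  (2,4): δ = 72.70°  ·
  (2,5): δ = 46.64°  ✓
  (2,6): δ = 18.82°  ✓
  (3,4): δ = 139.40°  ·
  (3,5): δ = 113.33°  ·
  (3,6): δ = 47.87°  ✓
  (4,5): δ = 153.93°  ·
  (4,6): δ = 88.47°  ·
  (5,6): δ = 114.54°  ·
antipodal pairs: 9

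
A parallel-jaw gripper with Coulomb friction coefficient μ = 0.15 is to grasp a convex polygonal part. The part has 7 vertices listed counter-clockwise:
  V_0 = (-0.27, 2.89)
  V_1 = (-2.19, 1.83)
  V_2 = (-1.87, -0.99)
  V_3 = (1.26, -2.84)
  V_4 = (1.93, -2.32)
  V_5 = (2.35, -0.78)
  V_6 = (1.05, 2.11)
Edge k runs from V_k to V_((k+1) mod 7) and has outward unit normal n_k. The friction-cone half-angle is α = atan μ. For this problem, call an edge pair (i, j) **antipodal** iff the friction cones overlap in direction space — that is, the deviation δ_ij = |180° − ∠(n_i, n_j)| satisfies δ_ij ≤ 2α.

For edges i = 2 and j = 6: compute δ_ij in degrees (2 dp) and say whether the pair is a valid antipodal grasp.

δ = 0.01°, valid

α = atan 0.15 = 8.53°;  2α = 17.06°
edge 2: e_2 = (+3.13, -1.85);  n_2 = (-0.5088, -0.8609)
edge 6: e_6 = (-1.32, +0.78);  n_6 = (+0.5087, +0.8609)
∠(n_2, n_6) = 179.99°
δ = |180° − 179.99°| = 0.01°
0.01° ≤ 2α = 17.06°  →  valid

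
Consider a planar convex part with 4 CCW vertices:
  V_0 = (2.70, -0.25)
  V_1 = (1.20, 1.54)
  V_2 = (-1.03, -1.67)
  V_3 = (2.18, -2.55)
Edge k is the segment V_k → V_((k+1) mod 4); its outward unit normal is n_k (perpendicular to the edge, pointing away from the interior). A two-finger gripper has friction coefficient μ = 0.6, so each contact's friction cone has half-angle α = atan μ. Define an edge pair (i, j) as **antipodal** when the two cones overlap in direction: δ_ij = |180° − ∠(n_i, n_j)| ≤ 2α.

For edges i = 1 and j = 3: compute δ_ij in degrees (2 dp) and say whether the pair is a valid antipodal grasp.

α = atan 0.6 = 30.96°;  2α = 61.93°
edge 1: e_1 = (-2.23, -3.21);  n_1 = (-0.8213, +0.5705)
edge 3: e_3 = (+0.52, +2.30);  n_3 = (+0.9754, -0.2205)
∠(n_1, n_3) = 157.95°
δ = |180° − 157.95°| = 22.05°
22.05° ≤ 2α = 61.93°  →  valid

δ = 22.05°, valid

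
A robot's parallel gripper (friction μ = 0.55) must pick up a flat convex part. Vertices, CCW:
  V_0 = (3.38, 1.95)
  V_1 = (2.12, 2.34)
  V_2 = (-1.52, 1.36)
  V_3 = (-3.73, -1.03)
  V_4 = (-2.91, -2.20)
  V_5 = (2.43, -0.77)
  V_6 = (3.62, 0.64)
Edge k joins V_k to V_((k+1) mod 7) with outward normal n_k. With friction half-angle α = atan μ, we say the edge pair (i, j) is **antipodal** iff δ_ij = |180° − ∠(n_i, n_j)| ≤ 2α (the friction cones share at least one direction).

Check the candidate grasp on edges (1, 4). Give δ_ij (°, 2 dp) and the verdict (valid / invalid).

α = atan 0.55 = 28.81°;  2α = 57.62°
edge 1: e_1 = (-3.64, -0.98);  n_1 = (-0.2600, +0.9656)
edge 4: e_4 = (+5.34, +1.43);  n_4 = (+0.2587, -0.9660)
∠(n_1, n_4) = 179.92°
δ = |180° − 179.92°| = 0.08°
0.08° ≤ 2α = 57.62°  →  valid

δ = 0.08°, valid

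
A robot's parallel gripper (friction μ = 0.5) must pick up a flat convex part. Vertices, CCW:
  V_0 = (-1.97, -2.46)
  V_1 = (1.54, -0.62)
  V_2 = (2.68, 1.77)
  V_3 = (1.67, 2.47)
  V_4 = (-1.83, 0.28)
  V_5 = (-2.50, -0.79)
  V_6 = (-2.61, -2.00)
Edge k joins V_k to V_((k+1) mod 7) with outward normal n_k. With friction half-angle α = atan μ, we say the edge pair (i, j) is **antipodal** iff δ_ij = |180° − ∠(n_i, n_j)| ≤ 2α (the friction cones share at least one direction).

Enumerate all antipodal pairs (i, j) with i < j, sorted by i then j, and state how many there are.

count = 6; pairs: (0,3), (0,4), (1,3), (1,4), (1,5), (2,6)

α = atan 0.5 = 26.57°;  2α = 53.13°
n_0 = (+0.4643, -0.8857)
n_1 = (+0.9026, -0.4305)
n_2 = (+0.5696, +0.8219)
n_3 = (-0.5304, +0.8477)
n_4 = (-0.8476, +0.5307)
n_5 = (-0.9959, +0.0905)
n_6 = (-0.5836, -0.8120)
  (0,1): δ = 143.16°  ·
  (0,2): δ = 62.39°  ·
  (0,3): δ = 4.37°  ✓
  (0,4): δ = 30.28°  ✓
  (0,5): δ = 57.14°  ·
  (0,6): δ = 116.63°  ·
  (1,2): δ = 99.22°  ·
  (1,3): δ = 32.46°  ✓
  (1,4): δ = 6.55°  ✓
  (1,5): δ = 20.31°  ✓
  (1,6): δ = 79.79°  ·
  (2,3): δ = 113.24°  ·
  (2,4): δ = 87.33°  ·
  (2,5): δ = 60.47°  ·
  (2,6): δ = 0.98°  ✓
  (3,4): δ = 154.09°  ·
  (3,5): δ = 127.23°  ·
  (3,6): δ = 67.74°  ·
  (4,5): δ = 153.14°  ·
  (4,6): δ = 93.65°  ·
  (5,6): δ = 120.51°  ·
antipodal pairs: 6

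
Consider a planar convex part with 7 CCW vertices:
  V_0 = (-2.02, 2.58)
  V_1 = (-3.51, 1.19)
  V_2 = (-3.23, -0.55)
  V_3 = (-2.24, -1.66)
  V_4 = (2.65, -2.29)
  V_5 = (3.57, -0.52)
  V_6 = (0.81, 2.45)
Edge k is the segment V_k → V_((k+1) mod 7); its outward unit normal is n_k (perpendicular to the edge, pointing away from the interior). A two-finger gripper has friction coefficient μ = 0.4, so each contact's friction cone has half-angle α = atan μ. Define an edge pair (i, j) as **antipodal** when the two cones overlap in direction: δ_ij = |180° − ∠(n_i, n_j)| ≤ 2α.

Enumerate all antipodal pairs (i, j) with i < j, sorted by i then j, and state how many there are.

α = atan 0.4 = 21.80°;  2α = 43.60°
n_0 = (-0.6821, +0.7312)
n_1 = (-0.9873, -0.1589)
n_2 = (-0.7463, -0.6656)
n_3 = (-0.1278, -0.9918)
n_4 = (+0.8873, -0.4612)
n_5 = (+0.7325, +0.6807)
n_6 = (+0.0459, +0.9989)
  (0,1): δ = 123.87°  ·
  (0,2): δ = 91.28°  ·
  (0,3): δ = 50.35°  ·
  (0,4): δ = 19.52°  ✓
  (0,5): δ = 89.89°  ·
  (0,6): δ = 134.36°  ·
  (1,2): δ = 147.41°  ·
  (1,3): δ = 106.48°  ·
  (1,4): δ = 36.61°  ✓
  (1,5): δ = 33.76°  ✓
  (1,6): δ = 78.23°  ·
  (2,3): δ = 139.07°  ·
  (2,4): δ = 69.19°  ·
  (2,5): δ = 1.17°  ✓
  (2,6): δ = 45.64°  ·
  (3,4): δ = 110.12°  ·
  (3,5): δ = 39.76°  ✓
  (3,6): δ = 4.71°  ✓
  (4,5): δ = 109.63°  ·
  (4,6): δ = 65.17°  ·
  (5,6): δ = 135.53°  ·
antipodal pairs: 6

count = 6; pairs: (0,4), (1,4), (1,5), (2,5), (3,5), (3,6)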